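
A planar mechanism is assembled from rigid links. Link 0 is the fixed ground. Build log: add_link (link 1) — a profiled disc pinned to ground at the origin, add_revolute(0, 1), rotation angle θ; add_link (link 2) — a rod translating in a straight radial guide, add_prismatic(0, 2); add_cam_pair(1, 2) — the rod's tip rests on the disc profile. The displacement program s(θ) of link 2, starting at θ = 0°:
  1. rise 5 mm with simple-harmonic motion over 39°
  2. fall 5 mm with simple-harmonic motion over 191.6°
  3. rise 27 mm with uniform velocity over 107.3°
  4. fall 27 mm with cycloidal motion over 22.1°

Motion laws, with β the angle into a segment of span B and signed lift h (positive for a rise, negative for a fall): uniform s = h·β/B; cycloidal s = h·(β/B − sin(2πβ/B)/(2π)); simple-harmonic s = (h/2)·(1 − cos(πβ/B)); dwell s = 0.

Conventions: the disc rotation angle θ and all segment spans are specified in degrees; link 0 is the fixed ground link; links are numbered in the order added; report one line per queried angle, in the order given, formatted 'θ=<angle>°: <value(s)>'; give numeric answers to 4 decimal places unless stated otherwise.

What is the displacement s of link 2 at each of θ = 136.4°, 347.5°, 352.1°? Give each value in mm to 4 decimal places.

seg 1 [0°–39°] simple-harmonic, h=5: full span → s += 5 → s = 5.0000
seg 2 [39°–230.6°] simple-harmonic, h=-5: θ=136.4° here. β=97.4, B=191.6. -5/2·(1 − cos(π·0.5084)) = -2.5656 → s = 2.4344
seg 2 [39°–230.6°] simple-harmonic, h=-5: full span → s += -5 → s = 0.0000
seg 3 [230.6°–337.9°] uniform, h=27: full span → s += 27 → s = 27.0000
seg 4 [337.9°–360°] cycloidal, h=-27: θ=347.5° here. β=9.6, B=22.1. -27·(0.4344 − sin(2π·0.4344)/(2π)) = -10.0068 → s = 16.9932
seg 4 [337.9°–360°] cycloidal, h=-27: θ=352.1° here. β=14.2, B=22.1. -27·(0.6425 − sin(2π·0.6425)/(2π)) = -20.7026 → s = 6.2974

θ=136.4°: 2.4344
θ=347.5°: 16.9932
θ=352.1°: 6.2974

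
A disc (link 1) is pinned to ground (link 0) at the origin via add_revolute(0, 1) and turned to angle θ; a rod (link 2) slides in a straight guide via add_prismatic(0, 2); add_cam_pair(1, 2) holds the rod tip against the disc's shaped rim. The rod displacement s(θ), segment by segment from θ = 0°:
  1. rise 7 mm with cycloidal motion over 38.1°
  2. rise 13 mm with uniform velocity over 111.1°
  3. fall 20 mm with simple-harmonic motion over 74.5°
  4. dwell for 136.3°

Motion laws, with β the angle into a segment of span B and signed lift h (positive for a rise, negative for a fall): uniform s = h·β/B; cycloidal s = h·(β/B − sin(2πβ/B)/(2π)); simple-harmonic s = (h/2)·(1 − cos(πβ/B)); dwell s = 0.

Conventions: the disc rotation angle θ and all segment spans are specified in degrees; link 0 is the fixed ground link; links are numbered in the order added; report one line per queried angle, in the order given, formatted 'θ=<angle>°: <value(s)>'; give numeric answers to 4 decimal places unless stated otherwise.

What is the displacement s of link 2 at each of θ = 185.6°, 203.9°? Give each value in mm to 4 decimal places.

segment 1 (0° to 38.1°, cycloidal, h = 7) is passed completely: s = 0.0000 + (7) = 7.0000
segment 2 (38.1° to 149.2°, uniform, h = 13) is passed completely: s = 7.0000 + (13) = 20.0000
θ = 185.6° falls in segment 3 (149.2° to 223.7°, simple-harmonic, h = -20): β = 185.6 − 149.2 = 36.4°, B = 74.5°; Δs = -20/2·(1 − cos(π·0.4886)) = -9.6416; s = 20.0000 − 9.6416 = 10.3584
θ = 203.9° falls in segment 3 (149.2° to 223.7°, simple-harmonic, h = -20): β = 203.9 − 149.2 = 54.7°, B = 74.5°; Δs = -20/2·(1 − cos(π·0.7342)) = -16.7122; s = 20.0000 − 16.7122 = 3.2878

θ=185.6°: 10.3584
θ=203.9°: 3.2878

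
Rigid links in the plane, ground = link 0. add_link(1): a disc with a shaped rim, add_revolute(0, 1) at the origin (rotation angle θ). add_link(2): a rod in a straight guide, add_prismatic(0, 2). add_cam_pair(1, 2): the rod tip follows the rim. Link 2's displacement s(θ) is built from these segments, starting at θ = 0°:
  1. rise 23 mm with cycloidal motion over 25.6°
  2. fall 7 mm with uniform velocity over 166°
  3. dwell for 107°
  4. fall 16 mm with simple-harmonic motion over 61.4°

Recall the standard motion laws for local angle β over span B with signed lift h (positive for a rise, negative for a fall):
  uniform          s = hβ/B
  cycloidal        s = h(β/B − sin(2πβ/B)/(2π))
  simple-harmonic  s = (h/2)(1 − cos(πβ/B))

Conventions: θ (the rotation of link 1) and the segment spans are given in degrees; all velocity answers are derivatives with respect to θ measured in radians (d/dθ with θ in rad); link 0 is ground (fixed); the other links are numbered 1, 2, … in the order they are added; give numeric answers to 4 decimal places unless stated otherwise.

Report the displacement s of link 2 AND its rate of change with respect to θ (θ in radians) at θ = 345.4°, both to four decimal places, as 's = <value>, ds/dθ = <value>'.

segment 1 (0° to 25.6°, cycloidal, h = 23) is passed completely: s = 0.0000 + (23) = 23.0000
segment 2 (25.6° to 191.6°, uniform, h = -7) is passed completely: s = 23.0000 + (-7) = 16.0000
segment 3 (191.6° to 298.6°, dwell): s unchanged at 16.0000
θ = 345.4° falls in segment 4 (298.6° to 360°, simple-harmonic, h = -16): β = 345.4 − 298.6 = 46.8°, B = 61.4°; Δs = -16/2·(1 − cos(π·0.7622)) = -13.8697; s = 16.0000 − 13.8697 = 2.1303
velocity in seg [298.6°–360°] (simple-harmonic), θ in radians: β = 46.8° = 0.8168 rad, B = 61.4° = 1.0716 rad; ds/dθ = (πh/(2B)) sin(πβ/B) = (π·(-16)/(2·1.0716)) sin(π·0.7622) = -15.935171 mm/rad

s = 2.1303, ds/dθ = -15.9352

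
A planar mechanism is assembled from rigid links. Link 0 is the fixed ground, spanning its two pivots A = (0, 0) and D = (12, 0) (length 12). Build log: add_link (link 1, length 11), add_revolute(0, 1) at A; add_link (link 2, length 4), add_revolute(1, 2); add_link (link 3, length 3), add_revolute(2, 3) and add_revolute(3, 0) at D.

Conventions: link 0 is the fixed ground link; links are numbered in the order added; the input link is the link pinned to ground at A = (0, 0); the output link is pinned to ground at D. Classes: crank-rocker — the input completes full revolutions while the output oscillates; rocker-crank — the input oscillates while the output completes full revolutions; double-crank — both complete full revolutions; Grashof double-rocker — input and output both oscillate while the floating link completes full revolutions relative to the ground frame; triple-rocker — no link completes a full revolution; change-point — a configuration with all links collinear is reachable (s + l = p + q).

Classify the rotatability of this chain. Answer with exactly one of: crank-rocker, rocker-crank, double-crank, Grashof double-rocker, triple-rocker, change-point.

lengths: ground=12, input=11, coupler=4, output=3
sorted: s=3 (shortest), l=12 (longest), p+q=15
s + l = 15 vs p + q = 15
s + l = p + q → change-point (collinear configuration reachable)

change-point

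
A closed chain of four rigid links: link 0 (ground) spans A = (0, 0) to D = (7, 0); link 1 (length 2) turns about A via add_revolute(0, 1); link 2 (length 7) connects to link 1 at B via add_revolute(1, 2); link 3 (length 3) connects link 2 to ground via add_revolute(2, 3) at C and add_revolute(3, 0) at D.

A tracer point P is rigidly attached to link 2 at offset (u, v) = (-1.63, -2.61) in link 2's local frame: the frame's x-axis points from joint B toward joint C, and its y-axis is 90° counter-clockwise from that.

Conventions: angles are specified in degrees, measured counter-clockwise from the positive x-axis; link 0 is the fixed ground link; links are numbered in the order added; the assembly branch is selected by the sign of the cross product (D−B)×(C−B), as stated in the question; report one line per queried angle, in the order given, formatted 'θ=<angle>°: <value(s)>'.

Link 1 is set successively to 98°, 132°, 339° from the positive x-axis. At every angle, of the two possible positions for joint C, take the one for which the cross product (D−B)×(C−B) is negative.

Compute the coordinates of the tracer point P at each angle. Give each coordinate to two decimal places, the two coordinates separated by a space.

A=(0,0), D=(7.00,0)
θ=98°: B = A + 2.00·(cos98°, sin98°) = (-0.2783, 1.9805)
θ=98°: |BD| = 7.5430
θ=98°: circle(B,7.00) ∩ circle(D,3.00): a=6.4230, h=2.7831
θ=98°:   candidates: C₊=(6.6500,2.9795) cross=20.993; C₋=(5.1885,-2.3913) cross=-20.993
θ=98°:   branch - wants cross < 0 → take C=(5.1885,-2.3913) (cross=-20.993)
θ=98°: ex = (C−B)/|BC| = (0.7810,-0.6246); ey = (0.6246,0.7810)
θ=98°: P = B + -1.63·ex + -2.61·ey = (-3.1814,0.9602)
θ=132°: B = A + 2.00·(cos132°, sin132°) = (-1.3383, 1.4863)
θ=132°: |BD| = 8.4697
θ=132°: circle(B,7.00) ∩ circle(D,3.00): a=6.5962, h=2.3431
θ=132°:   candidates: C₊=(5.5668,2.6355) cross=19.845; C₋=(4.7444,-1.9780) cross=-19.845
θ=132°:   branch - wants cross < 0 → take C=(4.7444,-1.9780) (cross=-19.845)
θ=132°: ex = (C−B)/|BC| = (0.8690,-0.4949); ey = (0.4949,0.8690)
θ=132°: P = B + -1.63·ex + -2.61·ey = (-4.0463,0.0250)
θ=339°: B = A + 2.00·(cos339°, sin339°) = (1.8672, -0.7167)
θ=339°: |BD| = 5.1826
θ=339°: circle(B,7.00) ∩ circle(D,3.00): a=6.4504, h=2.7190
θ=339°:   candidates: C₊=(7.8795,2.8682) cross=14.092; C₋=(8.6316,-2.5175) cross=-14.092
θ=339°:   branch - wants cross < 0 → take C=(8.6316,-2.5175) (cross=-14.092)
θ=339°: ex = (C−B)/|BC| = (0.9663,-0.2573); ey = (0.2573,0.9663)
θ=339°: P = B + -1.63·ex + -2.61·ey = (-0.3794,-2.8196)

θ=98°: -3.18 0.96
θ=132°: -4.05 0.02
θ=339°: -0.38 -2.82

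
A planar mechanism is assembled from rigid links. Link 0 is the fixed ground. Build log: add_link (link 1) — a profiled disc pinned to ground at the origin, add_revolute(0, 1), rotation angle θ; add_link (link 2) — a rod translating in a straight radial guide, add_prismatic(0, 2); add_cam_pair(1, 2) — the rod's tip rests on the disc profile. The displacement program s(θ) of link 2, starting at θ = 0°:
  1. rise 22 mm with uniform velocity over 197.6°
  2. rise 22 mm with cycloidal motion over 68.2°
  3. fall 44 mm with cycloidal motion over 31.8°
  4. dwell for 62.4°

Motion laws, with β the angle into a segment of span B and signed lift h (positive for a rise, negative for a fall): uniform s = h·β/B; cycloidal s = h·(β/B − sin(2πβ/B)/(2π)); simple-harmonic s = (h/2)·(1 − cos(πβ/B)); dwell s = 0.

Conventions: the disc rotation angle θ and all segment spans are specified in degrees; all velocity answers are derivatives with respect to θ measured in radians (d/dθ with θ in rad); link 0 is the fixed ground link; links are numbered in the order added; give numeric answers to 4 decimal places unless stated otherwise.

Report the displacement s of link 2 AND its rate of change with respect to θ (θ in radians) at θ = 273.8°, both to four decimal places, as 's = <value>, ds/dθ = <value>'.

seg 1 [0°–197.6°] uniform, h=22: full span → s += 22 → s = 22.0000
seg 2 [197.6°–265.8°] cycloidal, h=22: full span → s += 22 → s = 44.0000
seg 3 [265.8°–297.6°] cycloidal, h=-44: θ=273.8° here. β=8, B=31.8. -44·(0.2516 − sin(2π·0.2516)/(2π)) = -4.0667 → s = 39.9333
velocity in seg [265.8°–297.6°] (cycloidal), θ in radians: β = 8° = 0.1396 rad, B = 31.8° = 0.5550 rad; ds/dθ = (h/B)(1 − cos(2πβ/B)) = ((-44)/0.5550)(1 − cos(2π·0.2516)) = -80.060363 mm/rad

s = 39.9333, ds/dθ = -80.0604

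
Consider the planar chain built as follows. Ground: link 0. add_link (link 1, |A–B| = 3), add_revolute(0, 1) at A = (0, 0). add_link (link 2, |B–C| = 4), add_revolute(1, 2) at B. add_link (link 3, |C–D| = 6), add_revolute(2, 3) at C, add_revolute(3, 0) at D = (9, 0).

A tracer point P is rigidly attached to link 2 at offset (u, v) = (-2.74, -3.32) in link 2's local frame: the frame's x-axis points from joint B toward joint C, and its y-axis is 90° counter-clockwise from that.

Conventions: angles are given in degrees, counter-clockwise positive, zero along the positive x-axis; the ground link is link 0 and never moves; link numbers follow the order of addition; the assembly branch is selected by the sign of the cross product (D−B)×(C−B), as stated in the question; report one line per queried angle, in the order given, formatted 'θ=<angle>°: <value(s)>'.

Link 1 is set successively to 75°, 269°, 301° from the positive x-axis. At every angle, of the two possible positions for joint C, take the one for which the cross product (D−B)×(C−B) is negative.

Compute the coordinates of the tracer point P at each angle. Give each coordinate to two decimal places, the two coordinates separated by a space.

A=(0,0), D=(9.00,0)
θ=75°: B = A + 3.00·(cos75°, sin75°) = (0.7765, 2.8978)
θ=75°: |BD| = 8.7192
θ=75°: circle(B,4.00) ∩ circle(D,6.00): a=3.2127, h=2.3830
θ=75°:   candidates: C₊=(4.5985,4.0776) cross=20.778; C₋=(3.0145,-0.4175) cross=-20.778
θ=75°:   branch - wants cross < 0 → take C=(3.0145,-0.4175) (cross=-20.778)
θ=75°: ex = (C−B)/|BC| = (0.5595,-0.8288); ey = (0.8288,0.5595)
θ=75°: P = B + -2.74·ex + -3.32·ey = (-3.5083,3.3111)
θ=269°: B = A + 3.00·(cos269°, sin269°) = (-0.0524, -2.9995)
θ=269°: |BD| = 9.5364
θ=269°: circle(B,4.00) ∩ circle(D,6.00): a=3.7196, h=1.4713
θ=269°:   candidates: C₊=(3.0156,-0.4330) cross=14.031; C₋=(3.9412,-3.2262) cross=-14.031
θ=269°:   branch - wants cross < 0 → take C=(3.9412,-3.2262) (cross=-14.031)
θ=269°: ex = (C−B)/|BC| = (0.9984,-0.0567); ey = (0.0567,0.9984)
θ=269°: P = B + -2.74·ex + -3.32·ey = (-2.9761,-6.1589)
θ=301°: B = A + 3.00·(cos301°, sin301°) = (1.5451, -2.5715)
θ=301°: |BD| = 7.8859
θ=301°: circle(B,4.00) ∩ circle(D,6.00): a=2.6749, h=2.9741
θ=301°:   candidates: C₊=(3.1040,1.1122) cross=23.453; C₋=(5.0436,-4.5107) cross=-23.453
θ=301°:   branch - wants cross < 0 → take C=(5.0436,-4.5107) (cross=-23.453)
θ=301°: ex = (C−B)/|BC| = (0.8746,-0.4848); ey = (0.4848,0.8746)
θ=301°: P = B + -2.74·ex + -3.32·ey = (-2.4609,-4.1469)

θ=75°: -3.51 3.31
θ=269°: -2.98 -6.16
θ=301°: -2.46 -4.15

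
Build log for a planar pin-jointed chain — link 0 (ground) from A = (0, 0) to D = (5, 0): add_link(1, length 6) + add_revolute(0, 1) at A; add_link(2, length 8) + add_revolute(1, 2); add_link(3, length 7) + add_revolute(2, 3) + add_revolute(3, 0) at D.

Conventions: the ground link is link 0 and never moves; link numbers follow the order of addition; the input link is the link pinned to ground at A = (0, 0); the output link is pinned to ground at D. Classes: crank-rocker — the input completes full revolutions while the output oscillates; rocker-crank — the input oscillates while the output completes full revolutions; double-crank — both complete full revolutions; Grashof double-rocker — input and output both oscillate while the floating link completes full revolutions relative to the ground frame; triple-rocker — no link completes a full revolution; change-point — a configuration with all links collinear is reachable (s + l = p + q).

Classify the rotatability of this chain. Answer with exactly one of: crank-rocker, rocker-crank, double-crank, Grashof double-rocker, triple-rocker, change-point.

lengths: ground=5, input=6, coupler=8, output=7
sorted: s=5 (shortest), l=8 (longest), p+q=13
s + l = 13 vs p + q = 13
s + l = p + q → change-point (collinear configuration reachable)

change-point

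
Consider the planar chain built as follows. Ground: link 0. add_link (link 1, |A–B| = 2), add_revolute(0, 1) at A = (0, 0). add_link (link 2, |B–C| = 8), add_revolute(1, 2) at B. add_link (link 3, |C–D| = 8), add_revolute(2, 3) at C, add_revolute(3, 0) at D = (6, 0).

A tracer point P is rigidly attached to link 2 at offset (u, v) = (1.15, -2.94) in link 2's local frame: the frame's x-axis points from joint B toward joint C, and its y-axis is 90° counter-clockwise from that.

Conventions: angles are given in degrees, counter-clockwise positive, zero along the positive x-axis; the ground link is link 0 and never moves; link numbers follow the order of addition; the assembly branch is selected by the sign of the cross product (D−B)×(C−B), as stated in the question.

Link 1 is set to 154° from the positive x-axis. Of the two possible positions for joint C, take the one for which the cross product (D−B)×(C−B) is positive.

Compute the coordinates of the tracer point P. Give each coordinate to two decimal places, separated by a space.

A=(0,0), D=(6.00,0)
B = A + 2.00·(cos154°, sin154°) = (-1.7976, 0.8767)
|BD| = 7.8467
circle(B,8.00) ∩ circle(D,8.00): a=3.9234, h=6.9719
  candidates: C₊=(2.8802,7.3666) cross=54.706; C₋=(1.3222,-6.4899) cross=-54.706
  branch + wants cross > 0 → take C=(2.8802,7.3666) (cross=54.706)
ex = (C−B)/|BC| = (0.5847,0.8112); ey = (-0.8112,0.5847)
P = B + 1.15·ex + -2.94·ey = (1.2599,0.0906)

1.26 0.09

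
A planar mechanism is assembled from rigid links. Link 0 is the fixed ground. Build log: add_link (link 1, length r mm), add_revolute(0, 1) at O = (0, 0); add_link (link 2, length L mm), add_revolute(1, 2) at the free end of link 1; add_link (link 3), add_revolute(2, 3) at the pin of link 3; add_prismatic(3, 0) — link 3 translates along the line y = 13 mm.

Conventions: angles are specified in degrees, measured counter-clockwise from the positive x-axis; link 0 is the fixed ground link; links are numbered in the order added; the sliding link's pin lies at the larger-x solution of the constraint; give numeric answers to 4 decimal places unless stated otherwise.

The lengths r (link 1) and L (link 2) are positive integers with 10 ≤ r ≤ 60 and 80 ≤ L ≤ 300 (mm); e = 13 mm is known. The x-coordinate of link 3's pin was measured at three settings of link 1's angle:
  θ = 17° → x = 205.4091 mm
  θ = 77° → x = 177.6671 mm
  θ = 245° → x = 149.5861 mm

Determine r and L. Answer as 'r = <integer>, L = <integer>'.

constraint per measurement: (x − r cos θ)² + (r sin θ − e)² = L²
subtracting the θ₁ and θ₂ equations cancels the r² and L² terms:
r = (x₁² − x₂²) / (2[(x₁cos θ₁ + e sin θ₁) − (x₂cos θ₂ + e sin θ₂)]) = 36.0000 → r = 36
L² = (x₁ − r cos θ₁)² + (r sin θ₁ − e)² = 29241.0121 → L = 171.0000 → L = 171
check at θ₃=245°: x = 149.5861 (printed 149.5861) ✓

r = 36, L = 171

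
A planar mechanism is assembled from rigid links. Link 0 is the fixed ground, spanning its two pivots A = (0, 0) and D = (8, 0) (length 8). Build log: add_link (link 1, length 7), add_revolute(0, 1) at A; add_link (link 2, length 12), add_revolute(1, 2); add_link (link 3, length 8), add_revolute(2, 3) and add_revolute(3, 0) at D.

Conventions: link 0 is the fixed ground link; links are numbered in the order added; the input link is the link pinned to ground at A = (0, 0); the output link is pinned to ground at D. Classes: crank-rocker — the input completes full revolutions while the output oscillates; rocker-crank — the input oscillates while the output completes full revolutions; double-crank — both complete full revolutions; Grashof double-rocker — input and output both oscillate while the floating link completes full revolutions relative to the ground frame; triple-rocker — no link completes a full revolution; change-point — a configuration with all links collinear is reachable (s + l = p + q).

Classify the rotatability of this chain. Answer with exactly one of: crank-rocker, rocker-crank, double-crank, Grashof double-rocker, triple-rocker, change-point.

lengths: ground=8, input=7, coupler=12, output=8
sorted: s=7 (shortest), l=12 (longest), p+q=16
s + l = 19 vs p + q = 16
s + l > p + q → non-Grashof → no link fully rotates → triple-rocker

triple-rocker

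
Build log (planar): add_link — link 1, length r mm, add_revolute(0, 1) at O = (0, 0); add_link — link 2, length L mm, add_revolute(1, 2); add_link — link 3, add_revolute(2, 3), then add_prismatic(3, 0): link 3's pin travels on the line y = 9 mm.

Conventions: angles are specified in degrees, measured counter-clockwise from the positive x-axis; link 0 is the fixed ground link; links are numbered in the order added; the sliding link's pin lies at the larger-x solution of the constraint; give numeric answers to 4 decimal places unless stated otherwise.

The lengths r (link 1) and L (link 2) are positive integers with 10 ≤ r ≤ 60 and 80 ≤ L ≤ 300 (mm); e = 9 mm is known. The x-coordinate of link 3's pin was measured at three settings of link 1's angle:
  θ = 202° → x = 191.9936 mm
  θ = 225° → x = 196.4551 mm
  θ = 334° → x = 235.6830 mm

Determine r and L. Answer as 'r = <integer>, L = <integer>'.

constraint per measurement: (x − r cos θ)² + (r sin θ − e)² = L²
subtracting the θ₁ and θ₂ equations cancels the r² and L² terms:
r = (x₁² − x₂²) / (2[(x₁cos θ₁ + e sin θ₁) − (x₂cos θ₂ + e sin θ₂)]) = 23.9996 → r = 24
L² = (x₁ − r cos θ₁)² + (r sin θ₁ − e)² = 46225.0141 → L = 215.0000 → L = 215
check at θ₃=334°: x = 235.6830 (printed 235.6830) ✓

r = 24, L = 215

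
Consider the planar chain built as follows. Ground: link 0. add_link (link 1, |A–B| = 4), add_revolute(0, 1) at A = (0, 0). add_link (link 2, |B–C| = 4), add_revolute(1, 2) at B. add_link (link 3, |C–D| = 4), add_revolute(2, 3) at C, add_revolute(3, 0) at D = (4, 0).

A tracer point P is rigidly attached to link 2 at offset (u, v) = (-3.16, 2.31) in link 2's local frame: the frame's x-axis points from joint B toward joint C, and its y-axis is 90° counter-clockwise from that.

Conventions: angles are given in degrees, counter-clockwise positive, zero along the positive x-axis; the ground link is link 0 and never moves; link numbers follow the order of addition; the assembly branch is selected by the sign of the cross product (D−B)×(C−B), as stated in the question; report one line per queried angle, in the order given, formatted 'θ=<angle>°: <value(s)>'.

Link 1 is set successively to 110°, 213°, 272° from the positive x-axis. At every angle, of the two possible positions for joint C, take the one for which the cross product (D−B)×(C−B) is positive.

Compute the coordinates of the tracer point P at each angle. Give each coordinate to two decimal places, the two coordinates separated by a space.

A=(0,0), D=(4.00,0)
θ=110°: B = A + 4.00·(cos110°, sin110°) = (-1.3681, 3.7588)
θ=110°: |BD| = 6.5532
θ=110°: circle(B,4.00) ∩ circle(D,4.00): a=3.2766, h=2.2943
θ=110°:   candidates: C₊=(2.6319,3.7588) cross=15.035; C₋=(-0.0000,0.0000) cross=-15.035
θ=110°:   branch + wants cross > 0 → take C=(2.6319,3.7588) (cross=15.035)
θ=110°: ex = (C−B)/|BC| = (1.0000,0.0000); ey = (-0.0000,1.0000)
θ=110°: P = B + -3.16·ex + 2.31·ey = (-4.5281,6.0688)
θ=213°: B = A + 4.00·(cos213°, sin213°) = (-3.3547, -2.1786)
θ=213°: |BD| = 7.6706
θ=213°: circle(B,4.00) ∩ circle(D,4.00): a=3.8353, h=1.1361
θ=213°:   candidates: C₊=(-0.0000,0.0000) cross=8.714; C₋=(0.6453,-2.1786) cross=-8.714
θ=213°:   branch + wants cross > 0 → take C=(-0.0000,0.0000) (cross=8.714)
θ=213°: ex = (C−B)/|BC| = (0.8387,0.5446); ey = (-0.5446,0.8387)
θ=213°: P = B + -3.16·ex + 2.31·ey = (-7.2630,-1.9623)
θ=272°: B = A + 4.00·(cos272°, sin272°) = (0.1396, -3.9976)
θ=272°: |BD| = 5.5573
θ=272°: circle(B,4.00) ∩ circle(D,4.00): a=2.7786, h=2.8774
θ=272°:   candidates: C₊=(0.0000,-0.0000) cross=15.990; C₋=(4.1396,-3.9976) cross=-15.990
θ=272°:   branch + wants cross > 0 → take C=(0.0000,-0.0000) (cross=15.990)
θ=272°: ex = (C−B)/|BC| = (-0.0349,0.9994); ey = (-0.9994,-0.0349)
θ=272°: P = B + -3.16·ex + 2.31·ey = (-2.0587,-7.2363)

θ=110°: -4.53 6.07
θ=213°: -7.26 -1.96
θ=272°: -2.06 -7.24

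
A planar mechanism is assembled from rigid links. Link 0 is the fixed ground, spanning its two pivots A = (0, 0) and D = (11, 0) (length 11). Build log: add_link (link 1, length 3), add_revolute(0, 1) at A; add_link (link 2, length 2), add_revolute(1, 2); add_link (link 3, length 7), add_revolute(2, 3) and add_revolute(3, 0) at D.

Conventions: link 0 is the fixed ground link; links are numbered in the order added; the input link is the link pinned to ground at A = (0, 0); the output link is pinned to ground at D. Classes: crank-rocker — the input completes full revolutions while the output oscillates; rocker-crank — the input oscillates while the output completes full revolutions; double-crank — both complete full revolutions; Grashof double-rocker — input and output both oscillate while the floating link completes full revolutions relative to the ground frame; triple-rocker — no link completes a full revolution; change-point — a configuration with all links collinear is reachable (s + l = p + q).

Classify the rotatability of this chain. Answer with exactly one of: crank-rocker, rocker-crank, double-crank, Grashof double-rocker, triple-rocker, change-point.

lengths: ground=11, input=3, coupler=2, output=7
sorted: s=2 (shortest), l=11 (longest), p+q=10
s + l = 13 vs p + q = 10
s + l > p + q → non-Grashof → no link fully rotates → triple-rocker

triple-rocker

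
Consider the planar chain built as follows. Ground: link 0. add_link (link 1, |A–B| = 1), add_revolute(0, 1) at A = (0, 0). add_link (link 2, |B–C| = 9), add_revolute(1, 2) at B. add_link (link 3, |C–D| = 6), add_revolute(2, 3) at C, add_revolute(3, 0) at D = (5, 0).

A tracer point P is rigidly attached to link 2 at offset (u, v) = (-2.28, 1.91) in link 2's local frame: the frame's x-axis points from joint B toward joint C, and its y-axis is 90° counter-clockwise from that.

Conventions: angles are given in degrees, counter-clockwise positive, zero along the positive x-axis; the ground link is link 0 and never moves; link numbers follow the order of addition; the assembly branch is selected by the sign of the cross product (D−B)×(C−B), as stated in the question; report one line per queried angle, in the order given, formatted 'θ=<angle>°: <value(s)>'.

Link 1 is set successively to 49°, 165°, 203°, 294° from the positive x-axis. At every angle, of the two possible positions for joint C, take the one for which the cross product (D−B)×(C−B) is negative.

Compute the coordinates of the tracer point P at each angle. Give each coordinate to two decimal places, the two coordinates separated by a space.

A=(0,0), D=(5.00,0)
θ=49°: B = A + 1.00·(cos49°, sin49°) = (0.6561, 0.7547)
θ=49°: |BD| = 4.4090
θ=49°: circle(B,9.00) ∩ circle(D,6.00): a=7.3077, h=5.2534
θ=49°:   candidates: C₊=(8.7551,4.6796) cross=23.162; C₋=(6.9567,-5.6720) cross=-23.162
θ=49°:   branch - wants cross < 0 → take C=(6.9567,-5.6720) (cross=-23.162)
θ=49°: ex = (C−B)/|BC| = (0.7001,-0.7141); ey = (0.7141,0.7001)
θ=49°: P = B + -2.28·ex + 1.91·ey = (0.4238,3.7199)
θ=165°: B = A + 1.00·(cos165°, sin165°) = (-0.9659, 0.2588)
θ=165°: |BD| = 5.9715
θ=165°: circle(B,9.00) ∩ circle(D,6.00): a=6.7536, h=5.9488
θ=165°:   candidates: C₊=(6.0392,5.9093) cross=35.524; C₋=(5.5235,-5.9771) cross=-35.524
θ=165°:   branch - wants cross < 0 → take C=(5.5235,-5.9771) (cross=-35.524)
θ=165°: ex = (C−B)/|BC| = (0.7211,-0.6929); ey = (0.6929,0.7211)
θ=165°: P = B + -2.28·ex + 1.91·ey = (-1.2865,3.2158)
θ=203°: B = A + 1.00·(cos203°, sin203°) = (-0.9205, -0.3907)
θ=203°: |BD| = 5.9334
θ=203°: circle(B,9.00) ∩ circle(D,6.00): a=6.7588, h=5.9430
θ=203°:   candidates: C₊=(5.4323,5.9844) cross=35.262; C₋=(6.2150,-5.8757) cross=-35.262
θ=203°:   branch - wants cross < 0 → take C=(6.2150,-5.8757) (cross=-35.262)
θ=203°: ex = (C−B)/|BC| = (0.7928,-0.6094); ey = (0.6094,0.7928)
θ=203°: P = B + -2.28·ex + 1.91·ey = (-1.5641,2.5131)
θ=294°: B = A + 1.00·(cos294°, sin294°) = (0.4067, -0.9135)
θ=294°: |BD| = 4.6832
θ=294°: circle(B,9.00) ∩ circle(D,6.00): a=7.1460, h=5.4713
θ=294°:   candidates: C₊=(6.3482,5.8466) cross=25.623; C₋=(8.4827,-4.8858) cross=-25.623
θ=294°:   branch - wants cross < 0 → take C=(8.4827,-4.8858) (cross=-25.623)
θ=294°: ex = (C−B)/|BC| = (0.8973,-0.4414); ey = (0.4414,0.8973)
θ=294°: P = B + -2.28·ex + 1.91·ey = (-0.7962,1.8067)

θ=49°: 0.42 3.72
θ=165°: -1.29 3.22
θ=203°: -1.56 2.51
θ=294°: -0.80 1.81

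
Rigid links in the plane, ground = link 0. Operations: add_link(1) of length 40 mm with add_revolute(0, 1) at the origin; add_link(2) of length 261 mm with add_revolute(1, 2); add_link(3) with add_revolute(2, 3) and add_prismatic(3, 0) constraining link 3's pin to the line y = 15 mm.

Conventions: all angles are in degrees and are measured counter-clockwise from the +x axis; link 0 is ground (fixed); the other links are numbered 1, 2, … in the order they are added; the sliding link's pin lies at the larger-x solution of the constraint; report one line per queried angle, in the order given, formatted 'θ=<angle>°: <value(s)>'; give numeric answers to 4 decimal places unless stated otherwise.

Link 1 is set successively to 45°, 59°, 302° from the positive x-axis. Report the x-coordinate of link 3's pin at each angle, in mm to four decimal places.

geometry: r = 40 mm, L = 261 mm, e = 15 mm
θ=45°: crank pin P = (r cos θ, r sin θ) = (28.284271, 28.284271)
θ=45°: h = r sin θ − e = 28.284271 − 15 = 13.284271
θ=45°: x = r cos θ + √(L² − h²) = 28.284271 + 260.661712 = 288.945983
θ=59°: crank pin P = (r cos θ, r sin θ) = (20.601523, 34.286692)
θ=59°: h = r sin θ − e = 34.286692 − 15 = 19.286692
θ=59°: x = r cos θ + √(L² − h²) = 20.601523 + 260.286426 = 280.887949
θ=302°: crank pin P = (r cos θ, r sin θ) = (21.196771, -33.921924)
θ=302°: h = r sin θ − e = -33.921924 − 15 = -48.921924
θ=302°: x = r cos θ + √(L² − h²) = 21.196771 + 256.374034 = 277.570805

θ=45°: 288.9460
θ=59°: 280.8879
θ=302°: 277.5708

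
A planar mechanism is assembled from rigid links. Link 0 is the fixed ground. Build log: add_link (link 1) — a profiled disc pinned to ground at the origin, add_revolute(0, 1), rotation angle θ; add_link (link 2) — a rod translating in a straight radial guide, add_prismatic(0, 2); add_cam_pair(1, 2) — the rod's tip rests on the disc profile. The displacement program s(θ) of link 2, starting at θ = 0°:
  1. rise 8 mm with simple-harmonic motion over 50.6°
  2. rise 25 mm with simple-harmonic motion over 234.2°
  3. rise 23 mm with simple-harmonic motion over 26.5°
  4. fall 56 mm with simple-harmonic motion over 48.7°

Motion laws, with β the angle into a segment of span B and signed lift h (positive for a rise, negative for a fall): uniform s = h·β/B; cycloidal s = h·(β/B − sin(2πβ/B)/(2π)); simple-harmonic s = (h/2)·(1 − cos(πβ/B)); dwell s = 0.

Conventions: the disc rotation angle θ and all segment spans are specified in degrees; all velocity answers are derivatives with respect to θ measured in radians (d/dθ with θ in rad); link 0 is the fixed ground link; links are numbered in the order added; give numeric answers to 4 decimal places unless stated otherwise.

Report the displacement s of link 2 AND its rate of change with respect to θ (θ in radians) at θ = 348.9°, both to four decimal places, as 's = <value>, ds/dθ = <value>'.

seg 1 [0°–50.6°] simple-harmonic, h=8: full span → s += 8 → s = 8.0000
seg 2 [50.6°–284.8°] simple-harmonic, h=25: full span → s += 25 → s = 33.0000
seg 3 [284.8°–311.3°] simple-harmonic, h=23: full span → s += 23 → s = 56.0000
seg 4 [311.3°–360°] simple-harmonic, h=-56: θ=348.9° here. β=37.6, B=48.7. -56/2·(1 − cos(π·0.7721)) = -49.1233 → s = 6.8767
velocity in seg [311.3°–360°] (simple-harmonic), θ in radians: β = 37.6° = 0.6562 rad, B = 48.7° = 0.8500 rad; ds/dθ = (πh/(2B)) sin(πβ/B) = (π·(-56)/(2·0.8500)) sin(π·0.7721) = -67.932429 mm/rad

s = 6.8767, ds/dθ = -67.9324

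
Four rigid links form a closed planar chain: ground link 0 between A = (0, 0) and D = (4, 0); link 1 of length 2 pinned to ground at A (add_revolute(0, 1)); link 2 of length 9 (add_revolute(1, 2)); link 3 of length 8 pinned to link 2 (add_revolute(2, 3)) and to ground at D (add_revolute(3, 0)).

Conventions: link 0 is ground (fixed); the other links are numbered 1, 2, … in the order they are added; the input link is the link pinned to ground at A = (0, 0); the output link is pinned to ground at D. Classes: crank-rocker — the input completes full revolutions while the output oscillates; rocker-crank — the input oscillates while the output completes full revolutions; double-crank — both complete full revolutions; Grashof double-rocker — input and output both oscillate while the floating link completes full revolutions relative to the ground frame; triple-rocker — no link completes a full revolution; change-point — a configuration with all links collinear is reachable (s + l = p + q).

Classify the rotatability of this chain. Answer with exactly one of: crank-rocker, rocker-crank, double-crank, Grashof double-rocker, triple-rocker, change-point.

lengths: ground=4, input=2, coupler=9, output=8
sorted: s=2 (shortest), l=9 (longest), p+q=12
s + l = 11 vs p + q = 12
s + l < p + q (Grashof) with shortest = input link → crank-rocker

crank-rocker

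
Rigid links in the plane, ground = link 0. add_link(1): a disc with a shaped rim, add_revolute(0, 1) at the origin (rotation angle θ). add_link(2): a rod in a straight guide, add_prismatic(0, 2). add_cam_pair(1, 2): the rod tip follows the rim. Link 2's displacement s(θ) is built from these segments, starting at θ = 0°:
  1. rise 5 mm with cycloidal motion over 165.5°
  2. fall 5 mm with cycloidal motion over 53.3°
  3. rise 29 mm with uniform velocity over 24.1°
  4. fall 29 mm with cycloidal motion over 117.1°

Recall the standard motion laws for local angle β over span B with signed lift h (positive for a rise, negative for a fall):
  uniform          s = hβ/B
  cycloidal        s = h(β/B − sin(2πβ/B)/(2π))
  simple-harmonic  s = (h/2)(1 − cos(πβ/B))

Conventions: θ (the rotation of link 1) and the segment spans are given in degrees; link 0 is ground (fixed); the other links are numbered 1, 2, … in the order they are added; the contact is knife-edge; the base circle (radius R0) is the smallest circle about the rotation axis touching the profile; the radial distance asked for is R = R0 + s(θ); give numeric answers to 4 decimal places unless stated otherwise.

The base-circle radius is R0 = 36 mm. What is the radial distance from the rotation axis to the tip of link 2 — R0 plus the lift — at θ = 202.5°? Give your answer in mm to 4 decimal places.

segment 1 (0° to 165.5°, cycloidal, h = 5) is passed completely: s = 0.0000 + (5) = 5.0000
θ = 202.5° falls in segment 2 (165.5° to 218.8°, cycloidal, h = -5): β = 202.5 − 165.5 = 37°, B = 53.3°; Δs = -5·(0.6942 − sin(2π·0.6942)/(2π)) = -4.2183; s = 5.0000 − 4.2183 = 0.7817
R = R0 + s = 36 + 0.7817 = 36.7817

36.7817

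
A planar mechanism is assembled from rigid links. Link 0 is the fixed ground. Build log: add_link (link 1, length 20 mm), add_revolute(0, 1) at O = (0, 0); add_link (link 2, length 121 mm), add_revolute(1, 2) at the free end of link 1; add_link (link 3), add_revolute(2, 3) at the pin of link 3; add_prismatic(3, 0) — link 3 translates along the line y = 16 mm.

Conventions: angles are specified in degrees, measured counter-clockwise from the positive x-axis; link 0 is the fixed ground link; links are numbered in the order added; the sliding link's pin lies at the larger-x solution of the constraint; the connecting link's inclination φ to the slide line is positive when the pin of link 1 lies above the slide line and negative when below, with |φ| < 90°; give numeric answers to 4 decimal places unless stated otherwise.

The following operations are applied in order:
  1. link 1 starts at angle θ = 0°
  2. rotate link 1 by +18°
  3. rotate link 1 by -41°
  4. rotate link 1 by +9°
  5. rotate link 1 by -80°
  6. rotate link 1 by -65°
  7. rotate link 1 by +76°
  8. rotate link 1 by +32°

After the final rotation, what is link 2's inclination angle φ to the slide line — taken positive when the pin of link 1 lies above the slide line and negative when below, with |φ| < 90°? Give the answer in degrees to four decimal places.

geometry: r = 20 mm, L = 121 mm, e = 16 mm; θ starts at 0°
rotate link 1 by +18°: θ ← 0° +18° = 18°
rotate link 1 by -41°: θ ← 18° -41° = -23°
rotate link 1 by +9°: θ ← -23° +9° = -14°
rotate link 1 by -80°: θ ← -14° -80° = -94°
rotate link 1 by -65°: θ ← -94° -65° = -159°
rotate link 1 by +76°: θ ← -159° +76° = -83°
rotate link 1 by +32°: θ ← -83° +32° = -51°
h = r sin θ − e = -15.542919 − 16 = -31.542919
sin φ = h / L = -31.542919 / 121 = -0.26068528
φ = arcsin(-0.26068528) = -15.110728°

-15.1107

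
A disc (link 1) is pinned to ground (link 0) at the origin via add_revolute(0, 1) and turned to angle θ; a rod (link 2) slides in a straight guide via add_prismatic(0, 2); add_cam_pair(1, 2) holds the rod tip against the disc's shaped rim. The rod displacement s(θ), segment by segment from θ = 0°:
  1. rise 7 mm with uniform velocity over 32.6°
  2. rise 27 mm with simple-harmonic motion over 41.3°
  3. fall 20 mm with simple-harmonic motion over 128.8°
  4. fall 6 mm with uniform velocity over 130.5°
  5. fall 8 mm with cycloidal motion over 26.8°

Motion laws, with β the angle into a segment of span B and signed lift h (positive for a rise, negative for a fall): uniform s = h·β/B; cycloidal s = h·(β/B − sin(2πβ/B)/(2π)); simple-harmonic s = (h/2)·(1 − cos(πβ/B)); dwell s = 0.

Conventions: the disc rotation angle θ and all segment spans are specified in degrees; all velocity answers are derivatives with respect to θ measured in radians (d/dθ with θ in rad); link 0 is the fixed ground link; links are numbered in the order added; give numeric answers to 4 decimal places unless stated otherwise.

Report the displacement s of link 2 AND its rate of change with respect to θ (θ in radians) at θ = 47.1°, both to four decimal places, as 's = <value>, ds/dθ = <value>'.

segment 1 (0° to 32.6°, uniform, h = 7) is passed completely: s = 0.0000 + (7) = 7.0000
θ = 47.1° falls in segment 2 (32.6° to 73.9°, simple-harmonic, h = 27): β = 47.1 − 32.6 = 14.5°, B = 41.3°; Δs = 27/2·(1 − cos(π·0.3511)) = 7.4123; s = 7.0000 + 7.4123 = 14.4123
velocity in seg [32.6°–73.9°] (simple-harmonic), θ in radians: β = 14.5° = 0.2531 rad, B = 41.3° = 0.7208 rad; ds/dθ = (πh/(2B)) sin(πβ/B) = (π·27/(2·0.7208)) sin(π·0.3511) = 52.515967 mm/rad

s = 14.4123, ds/dθ = 52.5160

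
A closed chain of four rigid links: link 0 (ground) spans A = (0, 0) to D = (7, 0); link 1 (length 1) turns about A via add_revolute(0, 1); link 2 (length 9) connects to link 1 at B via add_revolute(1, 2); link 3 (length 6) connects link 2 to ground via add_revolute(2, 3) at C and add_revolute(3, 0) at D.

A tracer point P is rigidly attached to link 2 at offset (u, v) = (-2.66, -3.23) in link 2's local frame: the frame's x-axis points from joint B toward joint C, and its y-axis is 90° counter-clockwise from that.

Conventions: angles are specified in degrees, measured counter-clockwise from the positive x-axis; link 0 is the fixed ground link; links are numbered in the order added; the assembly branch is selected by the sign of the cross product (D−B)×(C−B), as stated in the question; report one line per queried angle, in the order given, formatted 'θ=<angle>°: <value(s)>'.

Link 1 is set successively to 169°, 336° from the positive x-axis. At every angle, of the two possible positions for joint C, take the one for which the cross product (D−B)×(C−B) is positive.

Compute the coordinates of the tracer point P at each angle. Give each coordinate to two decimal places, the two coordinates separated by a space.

A=(0,0), D=(7.00,0)
θ=169°: B = A + 1.00·(cos169°, sin169°) = (-0.9816, 0.1908)
θ=169°: |BD| = 7.9839
θ=169°: circle(B,9.00) ∩ circle(D,6.00): a=6.8101, h=5.8841
θ=169°:   candidates: C₊=(5.9672,5.9104) cross=46.978; C₋=(5.6859,-5.8543) cross=-46.978
θ=169°:   branch + wants cross > 0 → take C=(5.9672,5.9104) (cross=46.978)
θ=169°: ex = (C−B)/|BC| = (0.7721,0.6355); ey = (-0.6355,0.7721)
θ=169°: P = B + -2.66·ex + -3.23·ey = (-0.9827,-3.9935)
θ=336°: B = A + 1.00·(cos336°, sin336°) = (0.9135, -0.4067)
θ=336°: |BD| = 6.1000
θ=336°: circle(B,9.00) ∩ circle(D,6.00): a=6.7385, h=5.9659
θ=336°:   candidates: C₊=(7.2393,5.9952) cross=36.392; C₋=(8.0349,-5.9101) cross=-36.392
θ=336°:   branch + wants cross > 0 → take C=(7.2393,5.9952) (cross=36.392)
θ=336°: ex = (C−B)/|BC| = (0.7029,0.7113); ey = (-0.7113,0.7029)
θ=336°: P = B + -2.66·ex + -3.23·ey = (1.3415,-4.5691)

θ=169°: -0.98 -3.99
θ=336°: 1.34 -4.57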